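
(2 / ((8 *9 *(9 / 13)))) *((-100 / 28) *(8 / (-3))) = 650 / 1701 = 0.38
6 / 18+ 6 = 19 / 3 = 6.33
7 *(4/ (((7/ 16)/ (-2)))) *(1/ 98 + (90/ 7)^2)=-1036864/ 49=-21160.49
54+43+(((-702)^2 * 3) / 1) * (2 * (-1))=-2956727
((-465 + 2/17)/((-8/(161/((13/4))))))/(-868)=-181769/54808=-3.32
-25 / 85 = -5 / 17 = -0.29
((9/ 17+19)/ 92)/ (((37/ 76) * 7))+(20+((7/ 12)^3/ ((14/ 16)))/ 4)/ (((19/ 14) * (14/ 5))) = 8878004633/ 1662431904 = 5.34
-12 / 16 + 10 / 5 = 5 / 4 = 1.25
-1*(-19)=19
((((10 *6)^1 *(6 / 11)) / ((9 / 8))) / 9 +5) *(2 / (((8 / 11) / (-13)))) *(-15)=52975 / 12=4414.58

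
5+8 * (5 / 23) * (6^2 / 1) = 1555 / 23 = 67.61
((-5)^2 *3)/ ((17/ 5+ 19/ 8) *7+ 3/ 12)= 3000/ 1627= 1.84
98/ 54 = 1.81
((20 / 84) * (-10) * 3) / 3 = -50 / 21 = -2.38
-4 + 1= -3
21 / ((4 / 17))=357 / 4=89.25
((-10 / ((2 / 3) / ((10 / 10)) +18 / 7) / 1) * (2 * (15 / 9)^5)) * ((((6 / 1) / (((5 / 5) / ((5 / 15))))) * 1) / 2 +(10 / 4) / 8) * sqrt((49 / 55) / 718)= -1071875 * sqrt(39490) / 58002912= -3.67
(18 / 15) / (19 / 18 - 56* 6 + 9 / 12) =-216 / 60155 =-0.00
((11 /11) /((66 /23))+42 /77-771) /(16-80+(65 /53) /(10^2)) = 26938310 /2238291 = 12.04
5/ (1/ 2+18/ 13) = 130/ 49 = 2.65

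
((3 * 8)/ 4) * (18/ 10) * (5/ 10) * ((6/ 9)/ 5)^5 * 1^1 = 32/ 140625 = 0.00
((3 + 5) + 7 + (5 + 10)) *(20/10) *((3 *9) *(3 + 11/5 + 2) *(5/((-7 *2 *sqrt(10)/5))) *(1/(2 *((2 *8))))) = -3645 *sqrt(10)/56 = -205.83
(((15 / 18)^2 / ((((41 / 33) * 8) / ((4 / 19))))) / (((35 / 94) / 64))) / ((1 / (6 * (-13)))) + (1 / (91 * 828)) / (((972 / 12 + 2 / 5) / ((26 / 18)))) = -465932594735 / 2362678956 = -197.21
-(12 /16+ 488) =-1955 /4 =-488.75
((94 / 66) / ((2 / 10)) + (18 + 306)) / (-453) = -10927 / 14949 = -0.73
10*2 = 20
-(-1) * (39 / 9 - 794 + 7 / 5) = -11824 / 15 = -788.27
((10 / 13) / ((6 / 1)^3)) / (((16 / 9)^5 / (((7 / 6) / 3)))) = 8505 / 109051904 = 0.00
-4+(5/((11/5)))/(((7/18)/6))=2392/77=31.06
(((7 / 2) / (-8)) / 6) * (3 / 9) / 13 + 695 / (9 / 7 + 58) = 3642331 / 310752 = 11.72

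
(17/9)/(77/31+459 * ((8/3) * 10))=527/3415653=0.00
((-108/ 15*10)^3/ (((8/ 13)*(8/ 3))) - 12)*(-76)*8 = 138295680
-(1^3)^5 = -1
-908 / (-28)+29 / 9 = 2246 / 63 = 35.65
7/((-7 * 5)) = -1/5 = -0.20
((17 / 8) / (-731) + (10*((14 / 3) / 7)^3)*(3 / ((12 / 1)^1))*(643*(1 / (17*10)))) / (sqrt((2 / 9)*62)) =441925*sqrt(31) / 3263184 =0.75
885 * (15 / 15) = 885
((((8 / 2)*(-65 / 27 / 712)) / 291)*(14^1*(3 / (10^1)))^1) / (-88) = 91 / 41024016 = 0.00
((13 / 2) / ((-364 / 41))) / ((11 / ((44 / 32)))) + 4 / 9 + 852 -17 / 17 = 851.35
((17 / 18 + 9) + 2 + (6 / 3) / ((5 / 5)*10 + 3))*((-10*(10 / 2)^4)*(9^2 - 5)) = -672362500 / 117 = -5746688.03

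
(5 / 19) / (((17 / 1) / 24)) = 120 / 323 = 0.37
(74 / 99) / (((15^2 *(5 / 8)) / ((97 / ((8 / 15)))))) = 7178 / 7425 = 0.97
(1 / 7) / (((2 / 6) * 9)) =1 / 21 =0.05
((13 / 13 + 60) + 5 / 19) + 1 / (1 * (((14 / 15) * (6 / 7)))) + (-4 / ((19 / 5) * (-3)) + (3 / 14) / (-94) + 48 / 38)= 2405069 / 37506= 64.12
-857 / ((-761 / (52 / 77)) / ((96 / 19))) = 4278144 / 1113343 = 3.84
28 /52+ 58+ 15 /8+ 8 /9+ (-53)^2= 2686603 /936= 2870.30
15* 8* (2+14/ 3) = 800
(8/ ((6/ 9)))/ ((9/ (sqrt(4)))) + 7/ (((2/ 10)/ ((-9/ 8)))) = -36.71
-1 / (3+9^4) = -1 / 6564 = -0.00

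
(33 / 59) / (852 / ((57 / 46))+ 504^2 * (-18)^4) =627 / 29892120004312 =0.00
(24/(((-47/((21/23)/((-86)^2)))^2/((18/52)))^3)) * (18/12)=562711519881/1147613454500839400437728057297134575333842944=0.00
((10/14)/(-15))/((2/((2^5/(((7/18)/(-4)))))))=384/49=7.84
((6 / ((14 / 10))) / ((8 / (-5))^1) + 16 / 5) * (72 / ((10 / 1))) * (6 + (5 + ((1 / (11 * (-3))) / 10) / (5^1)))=3974631 / 96250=41.29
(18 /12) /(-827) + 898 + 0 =1485289 /1654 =898.00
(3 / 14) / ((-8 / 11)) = -33 / 112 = -0.29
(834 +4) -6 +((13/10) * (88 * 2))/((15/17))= 81848/75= 1091.31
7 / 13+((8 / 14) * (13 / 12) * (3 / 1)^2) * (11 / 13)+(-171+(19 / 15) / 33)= -7464356 / 45045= -165.71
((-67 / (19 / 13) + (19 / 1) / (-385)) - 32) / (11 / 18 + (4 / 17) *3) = -174351456 / 2947945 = -59.14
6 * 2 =12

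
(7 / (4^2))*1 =7 / 16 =0.44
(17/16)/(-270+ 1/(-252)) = -0.00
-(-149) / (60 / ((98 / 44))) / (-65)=-7301 / 85800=-0.09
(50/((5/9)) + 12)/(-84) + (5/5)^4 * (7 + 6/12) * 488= 51223/14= 3658.79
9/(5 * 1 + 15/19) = 171/110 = 1.55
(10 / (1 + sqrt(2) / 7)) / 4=245 / 94 - 35 * sqrt(2) / 94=2.08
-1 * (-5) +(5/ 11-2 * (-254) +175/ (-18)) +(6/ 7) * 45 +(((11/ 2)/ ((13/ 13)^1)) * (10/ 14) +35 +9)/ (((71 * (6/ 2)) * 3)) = 8895554/ 16401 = 542.38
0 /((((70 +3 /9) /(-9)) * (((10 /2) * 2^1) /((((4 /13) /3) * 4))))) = 0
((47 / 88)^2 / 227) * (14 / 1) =15463 / 878944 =0.02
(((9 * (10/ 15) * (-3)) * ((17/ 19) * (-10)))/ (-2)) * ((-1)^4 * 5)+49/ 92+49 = -617217/ 1748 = -353.10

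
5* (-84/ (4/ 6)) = -630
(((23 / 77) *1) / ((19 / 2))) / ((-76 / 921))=-21183 / 55594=-0.38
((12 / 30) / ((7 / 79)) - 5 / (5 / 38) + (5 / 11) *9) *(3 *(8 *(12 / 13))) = -3259296 / 5005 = -651.21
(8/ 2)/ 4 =1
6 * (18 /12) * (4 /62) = 18 /31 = 0.58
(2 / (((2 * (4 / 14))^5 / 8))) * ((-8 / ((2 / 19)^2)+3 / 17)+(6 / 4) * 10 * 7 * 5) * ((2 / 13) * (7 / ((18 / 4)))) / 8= -196826777 / 127296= -1546.21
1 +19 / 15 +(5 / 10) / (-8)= 529 / 240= 2.20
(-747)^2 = 558009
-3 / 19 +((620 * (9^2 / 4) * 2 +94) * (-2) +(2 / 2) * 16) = -957451 / 19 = -50392.16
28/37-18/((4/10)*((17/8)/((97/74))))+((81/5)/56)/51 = -4754521/176120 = -27.00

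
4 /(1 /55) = 220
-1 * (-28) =28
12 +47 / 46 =13.02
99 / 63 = 11 / 7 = 1.57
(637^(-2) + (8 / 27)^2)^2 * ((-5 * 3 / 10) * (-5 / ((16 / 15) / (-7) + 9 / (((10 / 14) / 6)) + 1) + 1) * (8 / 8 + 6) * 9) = -2529817100429646775 / 3716244203230210743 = -0.68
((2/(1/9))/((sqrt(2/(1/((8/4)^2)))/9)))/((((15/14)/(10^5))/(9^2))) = 433003908.53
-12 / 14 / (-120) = 1 / 140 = 0.01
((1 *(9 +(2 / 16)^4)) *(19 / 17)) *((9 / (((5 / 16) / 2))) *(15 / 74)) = 18911745 / 161024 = 117.45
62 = 62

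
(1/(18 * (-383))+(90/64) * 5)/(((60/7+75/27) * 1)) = 5428913/8763040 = 0.62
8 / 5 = 1.60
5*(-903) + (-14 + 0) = -4529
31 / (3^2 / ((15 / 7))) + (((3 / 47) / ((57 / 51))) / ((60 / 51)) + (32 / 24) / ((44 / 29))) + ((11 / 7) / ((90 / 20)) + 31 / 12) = 34781864 / 3094245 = 11.24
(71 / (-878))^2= 5041 / 770884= 0.01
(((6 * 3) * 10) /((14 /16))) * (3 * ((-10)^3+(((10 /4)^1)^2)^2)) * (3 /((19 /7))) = -12453750 /19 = -655460.53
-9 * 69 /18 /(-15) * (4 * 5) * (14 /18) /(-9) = -322 /81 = -3.98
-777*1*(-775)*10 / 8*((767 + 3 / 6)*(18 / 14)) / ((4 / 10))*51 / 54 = 56120559375 / 32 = 1753767480.47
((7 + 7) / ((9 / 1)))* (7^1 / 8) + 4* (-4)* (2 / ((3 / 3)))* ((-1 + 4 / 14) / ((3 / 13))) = 100.41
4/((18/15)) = 10/3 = 3.33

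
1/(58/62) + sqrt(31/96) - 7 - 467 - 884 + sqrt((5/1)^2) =-39206/29 + sqrt(186)/24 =-1351.36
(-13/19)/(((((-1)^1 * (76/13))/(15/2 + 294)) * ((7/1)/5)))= 509535/20216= 25.20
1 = 1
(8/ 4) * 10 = 20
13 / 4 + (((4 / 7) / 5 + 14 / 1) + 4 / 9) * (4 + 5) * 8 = 147207 / 140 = 1051.48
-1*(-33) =33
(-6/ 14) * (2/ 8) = -3/ 28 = -0.11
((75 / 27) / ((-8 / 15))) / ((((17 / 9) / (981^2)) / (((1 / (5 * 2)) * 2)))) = -72177075 / 136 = -530713.79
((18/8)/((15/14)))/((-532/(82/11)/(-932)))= 28659/1045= 27.42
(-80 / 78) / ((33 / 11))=-40 / 117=-0.34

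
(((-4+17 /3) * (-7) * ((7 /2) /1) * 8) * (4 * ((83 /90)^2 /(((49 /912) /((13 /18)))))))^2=2964873938830336 /13286025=223157335.53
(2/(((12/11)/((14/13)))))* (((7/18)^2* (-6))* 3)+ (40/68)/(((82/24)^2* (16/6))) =-107441941/20061054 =-5.36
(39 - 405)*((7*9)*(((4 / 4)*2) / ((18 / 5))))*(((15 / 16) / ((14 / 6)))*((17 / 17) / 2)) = -41175 / 16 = -2573.44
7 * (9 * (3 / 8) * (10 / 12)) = 315 / 16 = 19.69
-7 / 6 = -1.17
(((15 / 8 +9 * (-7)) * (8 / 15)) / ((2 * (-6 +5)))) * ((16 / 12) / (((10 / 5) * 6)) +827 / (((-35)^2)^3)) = 1.81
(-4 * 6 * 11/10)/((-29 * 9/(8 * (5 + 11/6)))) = 7216/1305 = 5.53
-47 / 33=-1.42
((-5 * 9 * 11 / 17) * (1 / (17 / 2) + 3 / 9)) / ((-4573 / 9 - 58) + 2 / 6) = 34155 / 1471588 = 0.02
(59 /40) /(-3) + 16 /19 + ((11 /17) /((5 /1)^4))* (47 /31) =52869877 /150195000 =0.35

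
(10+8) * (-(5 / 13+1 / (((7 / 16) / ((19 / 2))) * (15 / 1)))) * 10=-329.80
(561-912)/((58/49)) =-17199/58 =-296.53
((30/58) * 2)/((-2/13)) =-195/29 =-6.72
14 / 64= 0.22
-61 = -61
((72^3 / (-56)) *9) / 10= -209952 / 35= -5998.63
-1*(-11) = 11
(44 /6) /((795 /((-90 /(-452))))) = 11 /5989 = 0.00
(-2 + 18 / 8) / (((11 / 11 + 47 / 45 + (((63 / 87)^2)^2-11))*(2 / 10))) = -159138225 / 1105130392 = -0.14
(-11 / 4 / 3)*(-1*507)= 1859 / 4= 464.75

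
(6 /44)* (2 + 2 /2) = 0.41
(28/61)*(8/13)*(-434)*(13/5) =-97216/305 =-318.74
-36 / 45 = -4 / 5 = -0.80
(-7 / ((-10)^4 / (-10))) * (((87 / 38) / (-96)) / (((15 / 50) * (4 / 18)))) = -609 / 243200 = -0.00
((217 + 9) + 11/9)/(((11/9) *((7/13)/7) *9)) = 26585/99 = 268.54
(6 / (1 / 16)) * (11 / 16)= 66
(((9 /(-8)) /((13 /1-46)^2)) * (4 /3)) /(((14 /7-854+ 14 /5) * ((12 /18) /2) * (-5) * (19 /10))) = -5 /9761554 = -0.00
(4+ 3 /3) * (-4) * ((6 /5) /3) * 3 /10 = -12 /5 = -2.40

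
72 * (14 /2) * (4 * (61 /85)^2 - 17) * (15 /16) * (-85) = 20400849 /34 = 600024.97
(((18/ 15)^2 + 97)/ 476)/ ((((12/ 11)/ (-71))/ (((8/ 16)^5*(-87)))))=55739189/ 1523200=36.59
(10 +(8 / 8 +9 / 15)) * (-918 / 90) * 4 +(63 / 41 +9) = -474312 / 1025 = -462.74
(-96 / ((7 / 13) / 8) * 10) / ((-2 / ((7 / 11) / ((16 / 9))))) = 28080 / 11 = 2552.73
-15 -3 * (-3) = -6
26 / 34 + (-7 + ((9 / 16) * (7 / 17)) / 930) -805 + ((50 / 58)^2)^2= -48347444511259 / 59637933920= -810.68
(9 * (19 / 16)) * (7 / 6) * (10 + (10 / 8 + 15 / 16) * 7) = 161595 / 512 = 315.62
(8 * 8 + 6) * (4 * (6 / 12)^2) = 70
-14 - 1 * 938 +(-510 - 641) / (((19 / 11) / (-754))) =9528306 / 19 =501489.79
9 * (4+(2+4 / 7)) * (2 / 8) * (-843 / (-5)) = 174501 / 70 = 2492.87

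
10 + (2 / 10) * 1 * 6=56 / 5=11.20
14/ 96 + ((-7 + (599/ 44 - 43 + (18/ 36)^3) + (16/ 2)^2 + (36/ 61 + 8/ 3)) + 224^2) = 539023869/ 10736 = 50207.14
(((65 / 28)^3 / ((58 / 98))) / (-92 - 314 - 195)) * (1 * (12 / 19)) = -823875 / 37088912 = -0.02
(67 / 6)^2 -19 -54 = 1861 / 36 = 51.69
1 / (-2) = -1 / 2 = -0.50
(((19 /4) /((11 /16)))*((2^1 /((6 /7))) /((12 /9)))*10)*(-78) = -103740 /11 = -9430.91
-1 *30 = -30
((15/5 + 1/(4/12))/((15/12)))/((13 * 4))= 0.09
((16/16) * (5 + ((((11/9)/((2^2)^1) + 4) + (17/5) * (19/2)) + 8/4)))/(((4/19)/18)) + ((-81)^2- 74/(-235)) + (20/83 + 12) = 1607497687/156040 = 10301.83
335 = 335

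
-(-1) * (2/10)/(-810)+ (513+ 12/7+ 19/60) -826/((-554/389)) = 17198272657/15705900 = 1095.02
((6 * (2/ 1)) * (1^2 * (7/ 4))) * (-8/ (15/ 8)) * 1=-89.60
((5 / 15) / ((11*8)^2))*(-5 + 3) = -1 / 11616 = -0.00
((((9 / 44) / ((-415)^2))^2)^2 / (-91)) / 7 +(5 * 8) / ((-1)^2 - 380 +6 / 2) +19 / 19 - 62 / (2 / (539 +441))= -2999216140670994511940327254600308367 / 98726279267761536877385900000000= -30379.11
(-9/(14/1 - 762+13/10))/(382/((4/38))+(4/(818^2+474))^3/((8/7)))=29627166252540315/8920325965884561700559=0.00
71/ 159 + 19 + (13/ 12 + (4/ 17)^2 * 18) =3956641/ 183804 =21.53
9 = 9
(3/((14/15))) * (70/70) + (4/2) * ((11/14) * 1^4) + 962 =966.79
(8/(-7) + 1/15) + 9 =832/105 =7.92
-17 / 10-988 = -9897 / 10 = -989.70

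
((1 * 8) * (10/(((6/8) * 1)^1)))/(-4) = -80/3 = -26.67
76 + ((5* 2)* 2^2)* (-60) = -2324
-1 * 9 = -9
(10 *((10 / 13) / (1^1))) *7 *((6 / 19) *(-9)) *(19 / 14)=-2700 / 13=-207.69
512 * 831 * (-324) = -137852928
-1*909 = -909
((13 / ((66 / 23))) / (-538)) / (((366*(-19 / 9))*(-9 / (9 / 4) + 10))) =0.00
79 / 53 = 1.49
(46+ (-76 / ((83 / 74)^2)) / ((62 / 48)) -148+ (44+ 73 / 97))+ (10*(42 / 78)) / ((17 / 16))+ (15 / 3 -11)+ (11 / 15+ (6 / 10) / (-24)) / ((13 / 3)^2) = -104.91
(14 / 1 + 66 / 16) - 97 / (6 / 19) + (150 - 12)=-3625 / 24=-151.04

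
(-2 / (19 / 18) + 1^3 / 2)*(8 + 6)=-371 / 19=-19.53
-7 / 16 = -0.44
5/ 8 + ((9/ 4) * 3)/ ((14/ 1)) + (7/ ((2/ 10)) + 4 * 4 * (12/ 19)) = 24585/ 532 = 46.21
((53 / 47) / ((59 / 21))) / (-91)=-159 / 36049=-0.00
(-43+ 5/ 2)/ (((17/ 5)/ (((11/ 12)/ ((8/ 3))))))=-4.09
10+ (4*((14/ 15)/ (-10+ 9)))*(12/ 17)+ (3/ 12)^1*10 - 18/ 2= 147/ 170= 0.86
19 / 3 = 6.33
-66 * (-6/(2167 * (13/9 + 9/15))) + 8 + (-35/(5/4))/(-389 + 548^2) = 1570379661/194130695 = 8.09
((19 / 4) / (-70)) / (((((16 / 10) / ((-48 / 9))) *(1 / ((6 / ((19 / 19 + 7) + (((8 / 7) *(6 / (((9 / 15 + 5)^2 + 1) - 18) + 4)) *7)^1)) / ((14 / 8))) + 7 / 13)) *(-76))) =-4667 / 20667808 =-0.00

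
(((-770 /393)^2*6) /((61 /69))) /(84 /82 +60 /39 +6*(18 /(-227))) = 235702567100 /18881510377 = 12.48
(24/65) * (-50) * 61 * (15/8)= -2111.54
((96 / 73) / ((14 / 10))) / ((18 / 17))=1360 / 1533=0.89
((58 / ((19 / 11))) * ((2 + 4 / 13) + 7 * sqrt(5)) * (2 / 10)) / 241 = 3828 / 59527 + 4466 * sqrt(5) / 22895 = 0.50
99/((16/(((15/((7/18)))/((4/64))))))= 26730/7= 3818.57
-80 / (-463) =80 / 463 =0.17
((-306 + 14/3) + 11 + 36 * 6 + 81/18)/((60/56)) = -2933/45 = -65.18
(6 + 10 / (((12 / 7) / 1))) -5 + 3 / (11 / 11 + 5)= 22 / 3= 7.33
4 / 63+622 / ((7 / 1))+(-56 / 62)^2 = 5432914 / 60543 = 89.74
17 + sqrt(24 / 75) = 2 * sqrt(2) / 5 + 17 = 17.57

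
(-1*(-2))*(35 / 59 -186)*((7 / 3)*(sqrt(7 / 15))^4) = -7504154 / 39825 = -188.43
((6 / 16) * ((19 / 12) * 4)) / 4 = 19 / 32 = 0.59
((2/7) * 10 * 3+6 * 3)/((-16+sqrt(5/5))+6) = -62/21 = -2.95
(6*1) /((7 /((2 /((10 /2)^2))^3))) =48 /109375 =0.00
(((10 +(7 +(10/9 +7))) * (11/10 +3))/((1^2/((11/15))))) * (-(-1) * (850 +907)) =89541991/675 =132654.80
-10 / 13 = -0.77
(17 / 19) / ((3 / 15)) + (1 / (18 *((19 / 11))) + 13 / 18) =298 / 57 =5.23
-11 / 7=-1.57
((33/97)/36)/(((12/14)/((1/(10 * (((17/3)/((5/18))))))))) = 77/1424736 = 0.00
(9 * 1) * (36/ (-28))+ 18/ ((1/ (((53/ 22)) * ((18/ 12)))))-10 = 6695/ 154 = 43.47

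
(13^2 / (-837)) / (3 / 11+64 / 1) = -1859 / 591759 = -0.00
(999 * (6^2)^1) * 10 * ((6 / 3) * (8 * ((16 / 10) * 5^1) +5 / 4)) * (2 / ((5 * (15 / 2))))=12515472 / 5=2503094.40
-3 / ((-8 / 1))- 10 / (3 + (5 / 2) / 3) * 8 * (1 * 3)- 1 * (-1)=-11267 / 184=-61.23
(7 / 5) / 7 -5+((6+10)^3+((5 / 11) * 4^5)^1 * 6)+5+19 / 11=378986 / 55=6890.65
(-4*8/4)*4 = -32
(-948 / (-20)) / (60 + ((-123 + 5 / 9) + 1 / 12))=-8532 / 11225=-0.76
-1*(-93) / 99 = 31 / 33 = 0.94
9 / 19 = 0.47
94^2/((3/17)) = 150212/3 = 50070.67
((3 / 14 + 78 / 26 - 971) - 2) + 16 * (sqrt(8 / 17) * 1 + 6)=-12233 / 14 + 32 * sqrt(34) / 17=-862.81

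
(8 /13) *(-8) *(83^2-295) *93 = -3019037.54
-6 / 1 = -6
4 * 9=36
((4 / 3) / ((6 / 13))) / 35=0.08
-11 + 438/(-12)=-95/2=-47.50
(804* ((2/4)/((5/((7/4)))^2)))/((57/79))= 259357/3800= 68.25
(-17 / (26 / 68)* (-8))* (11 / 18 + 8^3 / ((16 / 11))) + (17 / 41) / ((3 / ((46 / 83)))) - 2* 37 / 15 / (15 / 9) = 1248384309076 / 9953775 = 125418.18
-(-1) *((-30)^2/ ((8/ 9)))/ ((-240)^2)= 9/ 512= 0.02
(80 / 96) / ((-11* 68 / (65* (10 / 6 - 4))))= 2275 / 13464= 0.17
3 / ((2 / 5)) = 15 / 2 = 7.50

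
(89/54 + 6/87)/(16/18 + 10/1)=2689/17052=0.16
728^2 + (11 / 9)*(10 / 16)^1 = 38158903 / 72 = 529984.76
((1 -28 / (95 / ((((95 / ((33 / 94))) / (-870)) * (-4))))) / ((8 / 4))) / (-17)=-9091 / 488070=-0.02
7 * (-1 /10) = -7 /10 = -0.70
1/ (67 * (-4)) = -1/ 268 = -0.00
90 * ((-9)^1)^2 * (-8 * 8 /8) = -58320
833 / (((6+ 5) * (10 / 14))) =5831 / 55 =106.02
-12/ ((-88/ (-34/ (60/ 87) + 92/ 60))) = -1433/ 220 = -6.51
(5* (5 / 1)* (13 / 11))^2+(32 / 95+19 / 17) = 170868604 / 195415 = 874.39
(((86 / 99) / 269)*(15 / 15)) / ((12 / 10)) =215 / 79893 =0.00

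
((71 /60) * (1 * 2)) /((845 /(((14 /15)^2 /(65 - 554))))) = -6958 /1394566875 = -0.00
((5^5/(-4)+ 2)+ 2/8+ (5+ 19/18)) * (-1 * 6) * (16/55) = 222608/165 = 1349.14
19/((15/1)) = 19/15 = 1.27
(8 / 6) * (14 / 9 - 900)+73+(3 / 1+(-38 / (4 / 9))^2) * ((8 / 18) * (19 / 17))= 1151080 / 459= 2507.80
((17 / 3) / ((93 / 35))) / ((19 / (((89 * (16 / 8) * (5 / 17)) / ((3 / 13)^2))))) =5264350 / 47709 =110.34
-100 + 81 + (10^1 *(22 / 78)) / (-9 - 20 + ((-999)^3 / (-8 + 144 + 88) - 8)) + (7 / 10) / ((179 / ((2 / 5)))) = -3305792428592474 / 174003394863675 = -19.00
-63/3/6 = -7/2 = -3.50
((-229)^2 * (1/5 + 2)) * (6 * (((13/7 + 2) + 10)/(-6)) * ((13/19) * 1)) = -727409111/665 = -1093848.29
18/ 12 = 3/ 2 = 1.50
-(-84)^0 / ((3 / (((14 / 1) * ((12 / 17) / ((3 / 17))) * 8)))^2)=-200704 / 9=-22300.44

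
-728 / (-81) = 8.99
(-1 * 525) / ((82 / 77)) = -40425 / 82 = -492.99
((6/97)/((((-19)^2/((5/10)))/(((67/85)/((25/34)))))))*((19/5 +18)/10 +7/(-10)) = 14874/109428125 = 0.00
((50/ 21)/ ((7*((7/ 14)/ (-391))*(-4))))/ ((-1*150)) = -391/ 882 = -0.44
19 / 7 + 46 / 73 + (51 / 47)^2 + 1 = 6233091 / 1128799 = 5.52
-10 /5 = -2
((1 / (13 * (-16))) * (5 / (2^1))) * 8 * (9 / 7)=-45 / 364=-0.12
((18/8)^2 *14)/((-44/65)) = -36855/352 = -104.70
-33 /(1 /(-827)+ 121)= -27291 /100066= -0.27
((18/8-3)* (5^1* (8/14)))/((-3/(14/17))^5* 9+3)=384160/1034537929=0.00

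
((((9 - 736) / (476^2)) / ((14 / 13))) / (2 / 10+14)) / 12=-47255 / 2702598528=-0.00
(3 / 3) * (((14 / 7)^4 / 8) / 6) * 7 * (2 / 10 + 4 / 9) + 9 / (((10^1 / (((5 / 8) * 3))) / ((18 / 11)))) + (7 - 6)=62549 / 11880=5.27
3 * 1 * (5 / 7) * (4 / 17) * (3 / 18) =10 / 119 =0.08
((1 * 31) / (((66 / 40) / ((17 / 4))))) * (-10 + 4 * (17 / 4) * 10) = 421600 / 33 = 12775.76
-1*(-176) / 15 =176 / 15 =11.73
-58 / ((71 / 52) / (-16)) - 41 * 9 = 22057 / 71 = 310.66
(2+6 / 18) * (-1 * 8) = -56 / 3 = -18.67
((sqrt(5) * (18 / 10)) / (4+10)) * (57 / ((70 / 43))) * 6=66177 * sqrt(5) / 2450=60.40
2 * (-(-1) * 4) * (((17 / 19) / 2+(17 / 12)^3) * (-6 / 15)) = -21607 / 2052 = -10.53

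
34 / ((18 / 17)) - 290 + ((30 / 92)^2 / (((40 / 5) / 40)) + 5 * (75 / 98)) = -236583689 / 933156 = -253.53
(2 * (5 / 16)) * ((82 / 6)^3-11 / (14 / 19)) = 4796255 / 3024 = 1586.06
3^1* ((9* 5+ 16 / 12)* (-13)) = -1807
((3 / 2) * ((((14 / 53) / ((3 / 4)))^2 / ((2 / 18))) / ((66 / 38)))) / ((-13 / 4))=-119168 / 401687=-0.30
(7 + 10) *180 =3060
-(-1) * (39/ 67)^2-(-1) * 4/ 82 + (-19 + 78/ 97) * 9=-2916698482/ 17852753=-163.38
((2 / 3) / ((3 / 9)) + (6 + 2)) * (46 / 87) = 460 / 87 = 5.29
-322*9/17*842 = -2440116/17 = -143536.24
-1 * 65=-65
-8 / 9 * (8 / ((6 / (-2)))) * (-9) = -64 / 3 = -21.33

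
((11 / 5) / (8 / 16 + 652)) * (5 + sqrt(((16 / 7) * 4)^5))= 22 / 1305 + 720896 * sqrt(7) / 2238075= 0.87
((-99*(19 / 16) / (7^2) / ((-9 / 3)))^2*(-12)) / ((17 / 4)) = -1179387 / 653072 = -1.81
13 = 13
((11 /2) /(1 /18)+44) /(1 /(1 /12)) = 143 /12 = 11.92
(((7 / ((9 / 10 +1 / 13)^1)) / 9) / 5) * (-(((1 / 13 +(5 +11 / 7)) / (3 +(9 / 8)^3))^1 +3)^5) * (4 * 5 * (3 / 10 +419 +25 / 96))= -44378363748430573025903720568289 / 17942545482253198307514468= -2473359.41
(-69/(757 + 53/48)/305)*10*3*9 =-178848/2219729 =-0.08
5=5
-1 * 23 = -23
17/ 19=0.89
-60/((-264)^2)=-5/5808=-0.00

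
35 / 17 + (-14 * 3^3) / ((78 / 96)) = -102361 / 221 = -463.17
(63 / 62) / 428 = 63 / 26536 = 0.00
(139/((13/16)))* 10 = 22240/13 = 1710.77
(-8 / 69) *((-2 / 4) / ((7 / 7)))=4 / 69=0.06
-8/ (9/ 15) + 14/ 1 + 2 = 8/ 3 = 2.67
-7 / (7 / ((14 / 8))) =-7 / 4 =-1.75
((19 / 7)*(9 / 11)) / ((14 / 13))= 2223 / 1078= 2.06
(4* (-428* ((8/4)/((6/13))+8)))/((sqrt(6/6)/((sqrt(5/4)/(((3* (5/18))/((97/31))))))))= -6144368* sqrt(5)/155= -88640.16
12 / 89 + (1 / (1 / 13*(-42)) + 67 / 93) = 63239 / 115878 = 0.55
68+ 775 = 843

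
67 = 67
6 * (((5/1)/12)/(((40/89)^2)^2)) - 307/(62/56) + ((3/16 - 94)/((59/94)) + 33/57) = -12985104735009/35585024000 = -364.90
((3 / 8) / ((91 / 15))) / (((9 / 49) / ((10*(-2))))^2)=85750 / 117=732.91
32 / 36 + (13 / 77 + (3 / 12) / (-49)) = 20425 / 19404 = 1.05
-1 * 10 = -10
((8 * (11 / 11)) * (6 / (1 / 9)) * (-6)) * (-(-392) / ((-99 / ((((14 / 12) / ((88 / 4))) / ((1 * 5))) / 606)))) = 10976 / 61105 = 0.18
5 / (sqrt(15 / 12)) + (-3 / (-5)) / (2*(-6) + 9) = -1 / 5 + 2*sqrt(5) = 4.27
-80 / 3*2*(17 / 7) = -2720 / 21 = -129.52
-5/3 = -1.67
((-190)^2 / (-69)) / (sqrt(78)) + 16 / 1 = 16 - 18050 * sqrt(78) / 2691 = -43.24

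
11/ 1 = 11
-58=-58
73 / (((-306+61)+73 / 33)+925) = 2409 / 22513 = 0.11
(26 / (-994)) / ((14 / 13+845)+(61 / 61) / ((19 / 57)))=-169 / 5485886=-0.00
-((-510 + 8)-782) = 1284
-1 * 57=-57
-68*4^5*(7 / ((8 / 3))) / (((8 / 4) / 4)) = -365568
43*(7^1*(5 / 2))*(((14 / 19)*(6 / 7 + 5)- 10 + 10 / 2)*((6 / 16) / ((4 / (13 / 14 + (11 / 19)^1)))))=-3362385 / 46208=-72.77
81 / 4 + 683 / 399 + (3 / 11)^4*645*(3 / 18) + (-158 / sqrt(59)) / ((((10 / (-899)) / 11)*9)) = 527078861 / 23367036 + 781231*sqrt(59) / 2655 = 2282.73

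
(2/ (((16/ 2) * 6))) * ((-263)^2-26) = 69143/ 24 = 2880.96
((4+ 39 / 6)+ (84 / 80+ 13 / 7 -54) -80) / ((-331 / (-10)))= -16883 / 4634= -3.64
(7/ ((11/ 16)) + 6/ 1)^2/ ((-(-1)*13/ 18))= 570312/ 1573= 362.56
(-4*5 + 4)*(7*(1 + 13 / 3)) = -1792 / 3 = -597.33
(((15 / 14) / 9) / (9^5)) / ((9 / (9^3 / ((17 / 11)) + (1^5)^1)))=2870 / 27103491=0.00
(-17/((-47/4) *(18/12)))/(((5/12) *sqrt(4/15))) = 4.48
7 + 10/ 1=17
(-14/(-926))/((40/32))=28/2315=0.01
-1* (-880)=880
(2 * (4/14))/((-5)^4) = 4/4375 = 0.00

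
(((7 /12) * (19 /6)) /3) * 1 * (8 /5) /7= 0.14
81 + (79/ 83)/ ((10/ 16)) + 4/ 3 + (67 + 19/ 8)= 1526183/ 9960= 153.23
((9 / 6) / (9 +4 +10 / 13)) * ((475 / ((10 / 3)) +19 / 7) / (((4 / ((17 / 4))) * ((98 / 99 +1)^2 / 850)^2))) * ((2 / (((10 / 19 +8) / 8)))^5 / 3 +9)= 208262268653585624285039375 / 16046895149165513808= 12978352.93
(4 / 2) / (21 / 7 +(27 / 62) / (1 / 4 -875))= 216938 / 325353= 0.67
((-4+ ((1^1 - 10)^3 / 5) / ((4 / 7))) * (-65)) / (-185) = -67379 / 740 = -91.05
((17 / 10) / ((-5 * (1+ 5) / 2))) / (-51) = 1 / 450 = 0.00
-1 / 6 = -0.17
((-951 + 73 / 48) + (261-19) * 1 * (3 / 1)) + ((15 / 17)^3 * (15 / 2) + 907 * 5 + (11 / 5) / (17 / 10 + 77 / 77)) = 9163505177 / 2122416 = 4317.49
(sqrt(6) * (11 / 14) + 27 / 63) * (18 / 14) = 27 / 49 + 99 * sqrt(6) / 98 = 3.03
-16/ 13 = -1.23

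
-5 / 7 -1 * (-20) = 19.29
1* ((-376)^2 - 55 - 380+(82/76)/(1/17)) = 5356455/38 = 140959.34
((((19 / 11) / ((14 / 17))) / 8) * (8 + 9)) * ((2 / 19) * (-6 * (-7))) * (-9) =-7803 / 44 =-177.34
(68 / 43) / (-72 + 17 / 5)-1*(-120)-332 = -3127128 / 14749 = -212.02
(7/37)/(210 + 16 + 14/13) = 91/109224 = 0.00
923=923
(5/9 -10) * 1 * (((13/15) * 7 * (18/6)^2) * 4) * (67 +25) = -569296/3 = -189765.33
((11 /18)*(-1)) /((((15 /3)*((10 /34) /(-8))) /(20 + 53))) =54604 /225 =242.68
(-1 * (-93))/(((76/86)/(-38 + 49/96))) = -4797467/1216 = -3945.29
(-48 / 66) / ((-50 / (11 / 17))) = 4 / 425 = 0.01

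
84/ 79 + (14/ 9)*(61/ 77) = 17954/ 7821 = 2.30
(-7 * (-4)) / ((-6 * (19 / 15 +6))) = -70 / 109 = -0.64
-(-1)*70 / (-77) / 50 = -1 / 55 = -0.02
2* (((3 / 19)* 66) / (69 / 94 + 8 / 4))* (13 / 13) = 37224 / 4883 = 7.62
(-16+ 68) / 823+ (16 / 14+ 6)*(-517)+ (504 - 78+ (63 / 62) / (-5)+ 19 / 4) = -3262.25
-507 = -507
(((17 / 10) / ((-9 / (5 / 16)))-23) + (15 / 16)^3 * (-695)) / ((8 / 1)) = -21960673 / 294912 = -74.47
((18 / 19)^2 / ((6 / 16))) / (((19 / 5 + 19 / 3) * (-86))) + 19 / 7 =5598133 / 2064559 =2.71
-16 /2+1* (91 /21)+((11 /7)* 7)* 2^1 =55 /3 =18.33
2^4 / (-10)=-8 / 5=-1.60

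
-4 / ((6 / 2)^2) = -0.44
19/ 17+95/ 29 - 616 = -611.61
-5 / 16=-0.31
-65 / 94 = -0.69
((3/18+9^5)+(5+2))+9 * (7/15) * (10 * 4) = 355345/6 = 59224.17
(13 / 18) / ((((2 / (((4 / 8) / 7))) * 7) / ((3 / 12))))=0.00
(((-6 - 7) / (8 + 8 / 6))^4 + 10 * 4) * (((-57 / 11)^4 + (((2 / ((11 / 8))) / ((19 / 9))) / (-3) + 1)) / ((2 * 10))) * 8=540087249071911 / 42746097856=12634.77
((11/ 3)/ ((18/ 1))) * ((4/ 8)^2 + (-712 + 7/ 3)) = -93643/ 648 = -144.51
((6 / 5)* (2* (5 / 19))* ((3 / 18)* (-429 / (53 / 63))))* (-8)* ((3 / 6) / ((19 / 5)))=1081080 / 19133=56.50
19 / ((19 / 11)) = 11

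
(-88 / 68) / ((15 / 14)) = -308 / 255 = -1.21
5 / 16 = 0.31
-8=-8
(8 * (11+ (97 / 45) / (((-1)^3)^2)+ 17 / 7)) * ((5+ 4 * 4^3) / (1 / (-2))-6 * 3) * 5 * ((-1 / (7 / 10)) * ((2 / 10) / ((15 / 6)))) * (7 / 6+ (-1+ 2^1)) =4084288 / 49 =83352.82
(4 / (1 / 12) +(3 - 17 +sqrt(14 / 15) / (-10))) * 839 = 28526 - 839 * sqrt(210) / 150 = 28444.94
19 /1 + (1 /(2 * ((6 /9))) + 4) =95 /4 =23.75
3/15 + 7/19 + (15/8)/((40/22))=4863/3040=1.60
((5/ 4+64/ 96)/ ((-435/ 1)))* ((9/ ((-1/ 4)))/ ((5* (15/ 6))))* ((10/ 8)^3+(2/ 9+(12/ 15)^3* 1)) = 4450247/ 130500000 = 0.03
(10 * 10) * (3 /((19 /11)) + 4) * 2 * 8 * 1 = 174400 /19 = 9178.95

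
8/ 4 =2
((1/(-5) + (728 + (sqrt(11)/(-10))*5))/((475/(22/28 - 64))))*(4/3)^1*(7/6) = -71567/475 + 59*sqrt(11)/570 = -150.32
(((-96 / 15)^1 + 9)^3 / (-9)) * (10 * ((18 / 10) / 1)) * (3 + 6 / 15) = -74698 / 625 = -119.52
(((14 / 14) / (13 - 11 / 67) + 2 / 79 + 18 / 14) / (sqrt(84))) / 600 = 660551 * sqrt(21) / 11984616000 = 0.00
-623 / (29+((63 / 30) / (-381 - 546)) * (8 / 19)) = -18288165 / 851267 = -21.48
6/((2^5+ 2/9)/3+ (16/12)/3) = 0.54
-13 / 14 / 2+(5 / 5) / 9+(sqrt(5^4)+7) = 7975 / 252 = 31.65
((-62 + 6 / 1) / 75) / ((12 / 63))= -98 / 25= -3.92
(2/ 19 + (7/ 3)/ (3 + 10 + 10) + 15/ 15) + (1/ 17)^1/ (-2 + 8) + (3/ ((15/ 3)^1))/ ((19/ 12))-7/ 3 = -164449/ 222870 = -0.74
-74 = -74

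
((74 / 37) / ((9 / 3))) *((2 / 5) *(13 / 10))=26 / 75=0.35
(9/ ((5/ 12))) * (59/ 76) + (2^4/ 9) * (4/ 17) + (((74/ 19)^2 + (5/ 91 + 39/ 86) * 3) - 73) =-84546621479/ 2161267290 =-39.12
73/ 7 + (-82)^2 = 47141/ 7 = 6734.43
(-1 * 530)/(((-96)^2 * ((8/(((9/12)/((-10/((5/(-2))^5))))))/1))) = -0.05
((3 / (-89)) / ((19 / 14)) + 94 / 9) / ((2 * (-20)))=-19822 / 76095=-0.26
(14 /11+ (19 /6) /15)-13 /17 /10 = 11843 /8415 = 1.41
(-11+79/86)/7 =-867/602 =-1.44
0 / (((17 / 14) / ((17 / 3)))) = 0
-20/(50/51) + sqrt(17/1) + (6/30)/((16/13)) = -1619/80 + sqrt(17) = -16.11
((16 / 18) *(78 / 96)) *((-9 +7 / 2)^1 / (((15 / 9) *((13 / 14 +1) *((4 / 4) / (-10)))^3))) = 332.26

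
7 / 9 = 0.78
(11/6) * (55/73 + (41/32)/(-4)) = 14839/18688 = 0.79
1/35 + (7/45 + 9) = 2893/315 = 9.18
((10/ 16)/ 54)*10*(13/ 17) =325/ 3672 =0.09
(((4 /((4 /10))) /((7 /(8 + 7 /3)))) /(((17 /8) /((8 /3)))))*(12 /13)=79360 /4641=17.10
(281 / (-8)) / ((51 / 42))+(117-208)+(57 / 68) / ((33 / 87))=-22013 / 187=-117.72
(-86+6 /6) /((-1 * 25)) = 17 /5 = 3.40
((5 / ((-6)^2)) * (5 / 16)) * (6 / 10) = 5 / 192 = 0.03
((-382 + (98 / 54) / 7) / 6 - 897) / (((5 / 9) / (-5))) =155621 / 18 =8645.61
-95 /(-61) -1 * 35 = -2040 /61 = -33.44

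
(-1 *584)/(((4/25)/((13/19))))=-47450/19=-2497.37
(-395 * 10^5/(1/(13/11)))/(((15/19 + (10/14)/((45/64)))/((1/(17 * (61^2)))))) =-614659500000/1503682147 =-408.77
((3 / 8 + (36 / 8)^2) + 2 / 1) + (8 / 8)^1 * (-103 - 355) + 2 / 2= -3475 / 8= -434.38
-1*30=-30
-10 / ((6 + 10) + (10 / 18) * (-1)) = -90 / 139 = -0.65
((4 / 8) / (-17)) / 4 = -1 / 136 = -0.01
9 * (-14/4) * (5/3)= -105/2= -52.50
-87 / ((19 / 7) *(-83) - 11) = 0.37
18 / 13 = 1.38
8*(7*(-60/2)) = -1680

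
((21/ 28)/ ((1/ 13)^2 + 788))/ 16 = 169/ 2841024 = 0.00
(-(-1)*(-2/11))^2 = 4/121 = 0.03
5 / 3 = 1.67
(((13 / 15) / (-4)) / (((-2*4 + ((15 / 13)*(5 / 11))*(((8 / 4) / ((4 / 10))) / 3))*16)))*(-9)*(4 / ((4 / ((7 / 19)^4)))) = -13390377 / 42495071680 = -0.00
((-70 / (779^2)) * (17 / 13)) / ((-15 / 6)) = 476 / 7888933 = 0.00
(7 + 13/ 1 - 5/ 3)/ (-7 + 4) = -55/ 9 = -6.11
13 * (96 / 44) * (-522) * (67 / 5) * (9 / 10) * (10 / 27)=-3637296 / 55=-66132.65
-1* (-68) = 68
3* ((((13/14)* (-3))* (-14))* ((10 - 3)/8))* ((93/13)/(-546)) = -279/208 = -1.34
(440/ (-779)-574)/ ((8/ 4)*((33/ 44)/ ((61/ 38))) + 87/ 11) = -150165103/ 2311293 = -64.97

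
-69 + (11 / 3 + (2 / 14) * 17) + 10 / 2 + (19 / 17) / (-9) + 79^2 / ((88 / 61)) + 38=405843083 / 94248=4306.12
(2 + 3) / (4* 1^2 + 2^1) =5 / 6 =0.83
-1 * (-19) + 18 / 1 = 37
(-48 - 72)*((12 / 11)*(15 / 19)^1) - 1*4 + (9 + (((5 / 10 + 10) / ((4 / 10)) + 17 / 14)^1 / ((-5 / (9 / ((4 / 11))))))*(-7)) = 14266979 / 16720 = 853.29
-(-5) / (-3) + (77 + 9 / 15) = 1139 / 15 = 75.93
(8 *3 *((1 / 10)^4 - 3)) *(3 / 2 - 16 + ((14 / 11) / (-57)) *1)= 546311789 / 522500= 1045.57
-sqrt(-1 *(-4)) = -2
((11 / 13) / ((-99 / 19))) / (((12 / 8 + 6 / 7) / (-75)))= 6650 / 1287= 5.17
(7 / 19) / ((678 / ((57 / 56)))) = 1 / 1808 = 0.00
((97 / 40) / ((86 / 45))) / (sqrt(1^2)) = 873 / 688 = 1.27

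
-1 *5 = -5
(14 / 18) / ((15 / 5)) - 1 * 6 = -155 / 27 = -5.74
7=7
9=9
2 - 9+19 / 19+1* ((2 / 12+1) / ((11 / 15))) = -97 / 22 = -4.41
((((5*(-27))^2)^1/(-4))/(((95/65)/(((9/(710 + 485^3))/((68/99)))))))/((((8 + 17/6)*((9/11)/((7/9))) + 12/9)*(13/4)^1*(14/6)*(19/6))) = -964565415/823503059422999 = -0.00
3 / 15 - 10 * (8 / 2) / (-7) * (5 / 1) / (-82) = -213 / 1435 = -0.15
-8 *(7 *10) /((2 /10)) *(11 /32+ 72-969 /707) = -40142425 /202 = -198724.88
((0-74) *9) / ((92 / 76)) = -12654 / 23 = -550.17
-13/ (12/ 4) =-13/ 3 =-4.33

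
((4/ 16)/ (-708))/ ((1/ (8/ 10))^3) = -4/ 22125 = -0.00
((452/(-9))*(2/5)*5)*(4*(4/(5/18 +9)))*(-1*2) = 57856/167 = 346.44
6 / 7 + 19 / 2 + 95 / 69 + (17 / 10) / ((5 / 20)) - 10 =8.53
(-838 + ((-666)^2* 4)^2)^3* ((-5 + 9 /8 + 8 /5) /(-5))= 354815107358391509941677786672963266119 /25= 14192604294335660397667110000000000000.00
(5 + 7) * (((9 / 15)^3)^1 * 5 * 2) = 648 / 25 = 25.92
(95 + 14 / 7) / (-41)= -97 / 41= -2.37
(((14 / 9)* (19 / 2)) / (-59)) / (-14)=19 / 1062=0.02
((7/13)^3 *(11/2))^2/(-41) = -14235529/791596676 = -0.02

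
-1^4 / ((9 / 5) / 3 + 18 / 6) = -5 / 18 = -0.28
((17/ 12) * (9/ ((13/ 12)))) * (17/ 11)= 2601/ 143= 18.19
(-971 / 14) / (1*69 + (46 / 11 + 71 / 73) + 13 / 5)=-3898565 / 4314366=-0.90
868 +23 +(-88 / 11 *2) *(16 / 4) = 827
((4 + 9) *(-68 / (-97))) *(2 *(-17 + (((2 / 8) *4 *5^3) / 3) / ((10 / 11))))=152932 / 291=525.54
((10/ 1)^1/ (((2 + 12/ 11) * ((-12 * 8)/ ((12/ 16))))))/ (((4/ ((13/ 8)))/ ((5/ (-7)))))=3575/ 487424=0.01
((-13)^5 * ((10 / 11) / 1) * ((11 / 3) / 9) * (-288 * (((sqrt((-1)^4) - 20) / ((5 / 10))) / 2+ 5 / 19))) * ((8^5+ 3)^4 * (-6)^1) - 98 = 97567574666870049978757212858 / 19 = 5135135508782634209408274000.00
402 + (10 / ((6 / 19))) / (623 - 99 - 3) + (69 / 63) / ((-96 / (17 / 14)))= 5911981057 / 14704704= 402.05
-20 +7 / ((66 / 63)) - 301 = -6915 / 22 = -314.32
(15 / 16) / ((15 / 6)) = 3 / 8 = 0.38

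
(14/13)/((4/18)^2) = 567/26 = 21.81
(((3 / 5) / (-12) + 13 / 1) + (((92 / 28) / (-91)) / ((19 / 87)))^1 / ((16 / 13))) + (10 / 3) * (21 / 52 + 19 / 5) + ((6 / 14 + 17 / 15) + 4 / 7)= 5608399 / 193648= 28.96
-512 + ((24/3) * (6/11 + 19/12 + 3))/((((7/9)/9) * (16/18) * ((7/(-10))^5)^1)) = -4775374168/1294139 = -3690.00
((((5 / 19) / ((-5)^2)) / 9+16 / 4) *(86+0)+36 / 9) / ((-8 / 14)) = -1041691 / 1710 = -609.18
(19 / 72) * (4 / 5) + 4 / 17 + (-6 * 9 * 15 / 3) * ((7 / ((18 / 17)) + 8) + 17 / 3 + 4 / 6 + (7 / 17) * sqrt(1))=-8821567 / 1530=-5765.73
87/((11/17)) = 1479/11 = 134.45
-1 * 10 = -10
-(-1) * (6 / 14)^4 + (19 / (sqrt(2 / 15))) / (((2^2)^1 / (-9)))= 81 / 2401-171 * sqrt(30) / 8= -117.04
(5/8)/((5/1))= 1/8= 0.12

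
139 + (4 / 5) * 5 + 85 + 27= 255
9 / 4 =2.25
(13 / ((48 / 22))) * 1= 143 / 24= 5.96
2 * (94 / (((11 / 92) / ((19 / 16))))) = 20539 / 11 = 1867.18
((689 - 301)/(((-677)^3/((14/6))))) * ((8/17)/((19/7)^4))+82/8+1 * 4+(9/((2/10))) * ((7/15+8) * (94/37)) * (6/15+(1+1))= 3566978824729004051111/1526097587112077820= 2337.32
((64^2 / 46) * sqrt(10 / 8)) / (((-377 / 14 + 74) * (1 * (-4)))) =-3584 * sqrt(5) / 15157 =-0.53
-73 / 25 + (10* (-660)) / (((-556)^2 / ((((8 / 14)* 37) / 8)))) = -40255249 / 13524700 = -2.98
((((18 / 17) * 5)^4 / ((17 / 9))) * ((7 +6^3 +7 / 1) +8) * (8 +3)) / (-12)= -90731.13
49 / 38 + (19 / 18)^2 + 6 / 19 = 16741 / 6156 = 2.72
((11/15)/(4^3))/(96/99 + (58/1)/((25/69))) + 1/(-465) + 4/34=250593827/2168373120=0.12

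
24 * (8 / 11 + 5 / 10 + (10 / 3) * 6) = 5604 / 11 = 509.45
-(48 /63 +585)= -12301 /21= -585.76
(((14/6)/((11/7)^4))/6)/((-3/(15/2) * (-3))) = 84035/1581228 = 0.05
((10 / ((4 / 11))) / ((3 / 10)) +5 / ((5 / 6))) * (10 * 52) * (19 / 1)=2894840 / 3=964946.67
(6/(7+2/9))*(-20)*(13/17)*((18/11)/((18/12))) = -2592/187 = -13.86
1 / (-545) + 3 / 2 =1633 / 1090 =1.50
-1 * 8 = -8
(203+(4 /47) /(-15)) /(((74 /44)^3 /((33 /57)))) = 16762305208 /678496935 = 24.71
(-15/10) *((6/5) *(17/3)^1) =-51/5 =-10.20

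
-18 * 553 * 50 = -497700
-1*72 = -72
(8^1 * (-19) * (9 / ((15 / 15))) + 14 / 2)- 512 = -1873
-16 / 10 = -8 / 5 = -1.60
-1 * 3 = -3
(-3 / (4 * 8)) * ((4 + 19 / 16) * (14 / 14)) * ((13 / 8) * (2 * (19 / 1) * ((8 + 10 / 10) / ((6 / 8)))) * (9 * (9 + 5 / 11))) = -21587553 / 704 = -30664.14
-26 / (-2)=13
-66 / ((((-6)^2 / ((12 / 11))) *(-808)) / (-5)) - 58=-23437 / 404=-58.01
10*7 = 70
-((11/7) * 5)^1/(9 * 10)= -11/126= -0.09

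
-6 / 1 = -6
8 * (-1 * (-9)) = 72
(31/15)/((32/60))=31/8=3.88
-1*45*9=-405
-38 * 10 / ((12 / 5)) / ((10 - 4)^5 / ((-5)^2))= -11875 / 23328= -0.51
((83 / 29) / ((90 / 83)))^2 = 6.97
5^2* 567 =14175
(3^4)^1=81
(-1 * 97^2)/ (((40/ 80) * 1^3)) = -18818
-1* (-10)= 10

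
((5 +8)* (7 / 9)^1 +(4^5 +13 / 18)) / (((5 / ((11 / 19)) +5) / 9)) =682.99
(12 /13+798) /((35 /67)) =695862 /455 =1529.37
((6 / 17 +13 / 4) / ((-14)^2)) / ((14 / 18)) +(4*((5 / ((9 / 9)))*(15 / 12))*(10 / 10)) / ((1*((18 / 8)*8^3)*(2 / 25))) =80855 / 274176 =0.29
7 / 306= 0.02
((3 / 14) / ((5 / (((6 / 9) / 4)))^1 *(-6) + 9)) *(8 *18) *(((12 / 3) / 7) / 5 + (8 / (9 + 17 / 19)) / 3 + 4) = -173072 / 218785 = -0.79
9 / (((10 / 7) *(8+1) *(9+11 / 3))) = 21 / 380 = 0.06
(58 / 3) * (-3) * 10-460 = -1040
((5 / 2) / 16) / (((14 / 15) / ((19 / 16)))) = 0.20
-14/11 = -1.27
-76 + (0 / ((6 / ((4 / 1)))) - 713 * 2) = -1502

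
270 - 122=148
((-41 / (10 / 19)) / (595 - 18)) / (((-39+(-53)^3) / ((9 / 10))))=7011 / 8592453200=0.00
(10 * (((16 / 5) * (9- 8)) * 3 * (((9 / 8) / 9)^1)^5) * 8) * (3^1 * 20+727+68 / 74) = 87459 / 4736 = 18.47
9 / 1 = 9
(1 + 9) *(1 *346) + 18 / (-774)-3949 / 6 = 722867 / 258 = 2801.81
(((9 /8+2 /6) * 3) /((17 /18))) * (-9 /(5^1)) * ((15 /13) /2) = -8505 /1768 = -4.81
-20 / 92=-5 / 23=-0.22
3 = 3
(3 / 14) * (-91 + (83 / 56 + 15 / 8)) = -3681 / 196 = -18.78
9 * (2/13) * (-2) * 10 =-360/13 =-27.69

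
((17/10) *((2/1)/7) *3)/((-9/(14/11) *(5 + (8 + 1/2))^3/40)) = -2176/649539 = -0.00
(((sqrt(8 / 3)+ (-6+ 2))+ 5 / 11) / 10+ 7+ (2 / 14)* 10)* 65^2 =845* sqrt(6) / 3+ 5253365 / 154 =34802.70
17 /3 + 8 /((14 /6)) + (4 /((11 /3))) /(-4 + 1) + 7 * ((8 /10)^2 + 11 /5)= 28.61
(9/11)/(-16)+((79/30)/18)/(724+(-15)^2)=-1149559/22548240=-0.05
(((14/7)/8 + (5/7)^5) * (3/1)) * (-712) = -15649938/16807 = -931.16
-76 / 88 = -0.86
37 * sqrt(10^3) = 370 * sqrt(10) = 1170.04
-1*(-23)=23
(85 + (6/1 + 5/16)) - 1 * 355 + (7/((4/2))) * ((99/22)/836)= -220427/836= -263.67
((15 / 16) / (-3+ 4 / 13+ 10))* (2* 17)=663 / 152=4.36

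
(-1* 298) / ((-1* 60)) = 149 / 30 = 4.97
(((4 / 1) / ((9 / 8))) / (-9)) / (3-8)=32 / 405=0.08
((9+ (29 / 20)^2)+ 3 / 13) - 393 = -1984667 / 5200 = -381.67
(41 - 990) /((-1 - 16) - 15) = 949 /32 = 29.66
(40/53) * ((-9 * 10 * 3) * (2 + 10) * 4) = -518400/53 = -9781.13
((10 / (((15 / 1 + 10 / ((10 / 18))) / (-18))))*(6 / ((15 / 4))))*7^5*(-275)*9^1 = 363031200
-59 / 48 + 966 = 46309 / 48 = 964.77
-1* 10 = -10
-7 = -7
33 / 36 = 11 / 12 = 0.92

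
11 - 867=-856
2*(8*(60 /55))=192 /11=17.45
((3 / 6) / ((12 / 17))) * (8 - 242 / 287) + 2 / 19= 338609 / 65436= 5.17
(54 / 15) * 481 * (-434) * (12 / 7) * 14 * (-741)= 66824660448 / 5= 13364932089.60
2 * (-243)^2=118098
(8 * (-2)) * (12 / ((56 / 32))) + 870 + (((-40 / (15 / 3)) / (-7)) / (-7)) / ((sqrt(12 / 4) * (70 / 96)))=5322 / 7-128 * sqrt(3) / 1715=760.16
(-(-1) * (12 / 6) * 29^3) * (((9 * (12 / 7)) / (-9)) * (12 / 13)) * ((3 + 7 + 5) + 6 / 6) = -112384512 / 91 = -1234994.64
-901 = -901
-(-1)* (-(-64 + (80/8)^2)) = -36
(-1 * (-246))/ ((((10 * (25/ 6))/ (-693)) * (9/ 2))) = -113652/ 125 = -909.22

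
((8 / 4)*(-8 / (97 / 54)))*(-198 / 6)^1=28512 / 97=293.94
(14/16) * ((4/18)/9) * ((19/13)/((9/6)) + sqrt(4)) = 203/3159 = 0.06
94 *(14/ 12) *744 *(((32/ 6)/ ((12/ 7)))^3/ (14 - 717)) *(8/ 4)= -3582215168/ 512487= -6989.87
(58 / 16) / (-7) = -29 / 56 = -0.52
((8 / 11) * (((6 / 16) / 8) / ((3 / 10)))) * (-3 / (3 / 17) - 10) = -135 / 44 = -3.07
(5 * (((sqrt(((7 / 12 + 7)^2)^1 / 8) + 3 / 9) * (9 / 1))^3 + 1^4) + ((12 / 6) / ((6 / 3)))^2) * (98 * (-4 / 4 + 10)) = 1486987173 / 64 + 46944240525 * sqrt(2) / 1024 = 88067359.76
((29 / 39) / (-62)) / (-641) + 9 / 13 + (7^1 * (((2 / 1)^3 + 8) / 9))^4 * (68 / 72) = 691030731875605 / 30507429654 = 22651.23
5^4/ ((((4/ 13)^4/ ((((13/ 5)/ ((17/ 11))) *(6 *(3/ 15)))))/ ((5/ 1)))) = 1531583625/ 2176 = 703852.77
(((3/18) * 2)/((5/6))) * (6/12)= 1/5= 0.20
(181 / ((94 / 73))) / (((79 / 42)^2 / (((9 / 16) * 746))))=19561014081 / 1173308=16671.68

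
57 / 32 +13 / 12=275 / 96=2.86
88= 88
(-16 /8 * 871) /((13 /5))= -670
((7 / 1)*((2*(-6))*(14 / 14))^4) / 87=48384 / 29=1668.41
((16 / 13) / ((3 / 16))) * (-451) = -115456 / 39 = -2960.41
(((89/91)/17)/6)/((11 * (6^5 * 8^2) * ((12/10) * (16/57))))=8455/1625999671296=0.00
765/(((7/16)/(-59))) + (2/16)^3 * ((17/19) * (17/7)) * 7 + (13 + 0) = -103152.68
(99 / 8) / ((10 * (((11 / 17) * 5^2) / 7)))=1071 / 2000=0.54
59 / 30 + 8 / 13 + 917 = 358637 / 390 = 919.58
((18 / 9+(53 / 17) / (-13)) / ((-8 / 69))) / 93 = -8947 / 54808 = -0.16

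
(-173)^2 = 29929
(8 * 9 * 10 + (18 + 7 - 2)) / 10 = 74.30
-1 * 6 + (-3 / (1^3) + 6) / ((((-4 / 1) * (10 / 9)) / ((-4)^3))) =37.20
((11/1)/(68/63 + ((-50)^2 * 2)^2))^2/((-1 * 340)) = -480249/843412572828001572160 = -0.00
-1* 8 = -8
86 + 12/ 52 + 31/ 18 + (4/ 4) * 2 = 21049/ 234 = 89.95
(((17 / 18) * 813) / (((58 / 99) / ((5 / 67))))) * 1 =760155 / 7772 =97.81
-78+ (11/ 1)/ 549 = -42811/ 549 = -77.98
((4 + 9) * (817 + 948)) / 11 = 22945 / 11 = 2085.91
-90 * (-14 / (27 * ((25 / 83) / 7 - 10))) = -16268 / 3471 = -4.69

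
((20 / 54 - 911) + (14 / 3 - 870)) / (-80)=22.20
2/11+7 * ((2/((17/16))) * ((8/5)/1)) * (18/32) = 12.04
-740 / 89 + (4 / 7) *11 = -1264 / 623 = -2.03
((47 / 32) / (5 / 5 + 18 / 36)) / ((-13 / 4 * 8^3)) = -47 / 79872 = -0.00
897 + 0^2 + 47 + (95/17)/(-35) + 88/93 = 10455953/11067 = 944.79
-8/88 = -1/11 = -0.09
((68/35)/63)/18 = 0.00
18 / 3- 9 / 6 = 9 / 2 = 4.50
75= 75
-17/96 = -0.18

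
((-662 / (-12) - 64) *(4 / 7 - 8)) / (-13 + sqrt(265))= 8957 / 1008 + 689 *sqrt(265) / 1008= 20.01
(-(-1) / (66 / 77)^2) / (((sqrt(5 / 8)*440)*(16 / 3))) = 49*sqrt(10) / 211200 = 0.00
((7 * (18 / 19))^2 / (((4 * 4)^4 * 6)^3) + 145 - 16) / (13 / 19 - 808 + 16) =-0.16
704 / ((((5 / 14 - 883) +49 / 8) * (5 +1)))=-19712 / 147255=-0.13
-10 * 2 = -20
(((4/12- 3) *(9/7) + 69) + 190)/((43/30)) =53670/301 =178.31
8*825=6600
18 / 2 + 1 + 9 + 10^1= 29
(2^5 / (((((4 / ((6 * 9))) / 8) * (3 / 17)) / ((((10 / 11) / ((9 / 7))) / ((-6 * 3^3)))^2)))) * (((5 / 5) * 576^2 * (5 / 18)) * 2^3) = 218365952000 / 793881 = 275061.32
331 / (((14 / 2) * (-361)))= -331 / 2527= -0.13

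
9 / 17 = 0.53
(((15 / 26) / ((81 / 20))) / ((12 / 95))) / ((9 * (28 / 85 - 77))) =-10625 / 6501222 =-0.00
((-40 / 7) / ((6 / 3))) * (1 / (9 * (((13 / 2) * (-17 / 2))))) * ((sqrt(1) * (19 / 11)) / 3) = 1520 / 459459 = 0.00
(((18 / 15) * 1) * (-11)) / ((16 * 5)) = -33 / 200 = -0.16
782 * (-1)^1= -782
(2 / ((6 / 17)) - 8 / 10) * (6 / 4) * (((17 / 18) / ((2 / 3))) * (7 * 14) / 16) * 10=60809 / 96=633.43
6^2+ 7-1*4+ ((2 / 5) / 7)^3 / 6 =5016379 / 128625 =39.00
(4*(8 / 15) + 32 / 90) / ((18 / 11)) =616 / 405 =1.52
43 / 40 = 1.08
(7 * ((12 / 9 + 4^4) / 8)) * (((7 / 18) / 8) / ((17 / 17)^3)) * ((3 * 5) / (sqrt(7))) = 6755 * sqrt(7) / 288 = 62.06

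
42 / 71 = 0.59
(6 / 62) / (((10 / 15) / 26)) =3.77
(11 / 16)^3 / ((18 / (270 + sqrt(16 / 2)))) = 4.93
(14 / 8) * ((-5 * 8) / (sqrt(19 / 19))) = -70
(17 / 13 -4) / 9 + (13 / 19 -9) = -19151 / 2223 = -8.61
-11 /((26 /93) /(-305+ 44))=267003 /26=10269.35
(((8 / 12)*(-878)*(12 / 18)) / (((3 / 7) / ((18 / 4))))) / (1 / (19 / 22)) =-116774 / 33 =-3538.61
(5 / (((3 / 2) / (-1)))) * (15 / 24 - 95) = 3775 / 12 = 314.58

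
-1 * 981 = -981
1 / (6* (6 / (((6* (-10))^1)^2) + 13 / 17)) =0.22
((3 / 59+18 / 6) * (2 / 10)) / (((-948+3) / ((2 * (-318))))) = 848 / 2065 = 0.41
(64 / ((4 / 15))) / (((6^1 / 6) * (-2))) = -120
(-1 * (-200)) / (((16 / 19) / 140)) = 33250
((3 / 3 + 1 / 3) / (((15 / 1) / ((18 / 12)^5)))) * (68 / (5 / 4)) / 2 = 459 / 25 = 18.36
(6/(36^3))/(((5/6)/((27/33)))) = 1/7920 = 0.00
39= 39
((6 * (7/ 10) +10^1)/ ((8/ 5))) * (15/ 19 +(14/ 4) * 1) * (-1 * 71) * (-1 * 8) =821683/ 38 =21623.24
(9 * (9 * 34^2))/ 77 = 93636/ 77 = 1216.05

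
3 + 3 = 6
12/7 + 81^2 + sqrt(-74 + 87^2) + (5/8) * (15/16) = sqrt(7495) + 5880717/896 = 6649.87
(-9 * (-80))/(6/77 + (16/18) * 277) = 249480/85343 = 2.92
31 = 31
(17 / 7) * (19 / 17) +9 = 82 / 7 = 11.71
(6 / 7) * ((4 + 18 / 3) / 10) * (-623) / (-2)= 267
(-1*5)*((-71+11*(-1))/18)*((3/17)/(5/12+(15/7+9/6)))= 5740/5797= 0.99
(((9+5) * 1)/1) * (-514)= -7196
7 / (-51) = -7 / 51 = -0.14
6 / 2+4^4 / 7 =277 / 7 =39.57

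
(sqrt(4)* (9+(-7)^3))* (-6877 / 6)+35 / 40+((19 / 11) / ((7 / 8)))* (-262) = 1413947329 / 1848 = 765123.01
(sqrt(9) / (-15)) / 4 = -0.05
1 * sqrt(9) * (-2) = -6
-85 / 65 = -17 / 13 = -1.31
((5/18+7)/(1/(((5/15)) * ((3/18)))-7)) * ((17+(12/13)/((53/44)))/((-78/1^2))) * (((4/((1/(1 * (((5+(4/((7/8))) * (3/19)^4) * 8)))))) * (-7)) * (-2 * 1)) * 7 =-819663110136304/346683703509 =-2364.30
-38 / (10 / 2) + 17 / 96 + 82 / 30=-4.69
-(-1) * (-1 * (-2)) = 2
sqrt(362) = 19.03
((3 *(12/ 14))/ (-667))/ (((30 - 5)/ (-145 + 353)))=-0.03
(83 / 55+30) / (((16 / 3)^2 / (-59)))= -920223 / 14080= -65.36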